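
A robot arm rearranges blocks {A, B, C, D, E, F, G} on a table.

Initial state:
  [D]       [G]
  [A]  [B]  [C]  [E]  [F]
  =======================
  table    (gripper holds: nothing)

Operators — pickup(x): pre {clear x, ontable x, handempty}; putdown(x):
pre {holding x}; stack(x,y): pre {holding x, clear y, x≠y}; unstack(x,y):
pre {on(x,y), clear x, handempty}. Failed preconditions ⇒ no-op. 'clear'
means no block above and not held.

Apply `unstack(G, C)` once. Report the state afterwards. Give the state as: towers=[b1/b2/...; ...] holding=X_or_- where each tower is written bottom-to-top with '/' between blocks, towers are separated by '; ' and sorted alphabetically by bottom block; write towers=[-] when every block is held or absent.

before: towers=[A/D; B; C/G; E; F] holding=-
pre[unstack(G, C)]: on(G,C) yes, clear(G) yes, handempty yes
all met → apply unstack(G, C)
after:  towers=[A/D; B; C; E; F] holding=G

towers=[A/D; B; C; E; F] holding=G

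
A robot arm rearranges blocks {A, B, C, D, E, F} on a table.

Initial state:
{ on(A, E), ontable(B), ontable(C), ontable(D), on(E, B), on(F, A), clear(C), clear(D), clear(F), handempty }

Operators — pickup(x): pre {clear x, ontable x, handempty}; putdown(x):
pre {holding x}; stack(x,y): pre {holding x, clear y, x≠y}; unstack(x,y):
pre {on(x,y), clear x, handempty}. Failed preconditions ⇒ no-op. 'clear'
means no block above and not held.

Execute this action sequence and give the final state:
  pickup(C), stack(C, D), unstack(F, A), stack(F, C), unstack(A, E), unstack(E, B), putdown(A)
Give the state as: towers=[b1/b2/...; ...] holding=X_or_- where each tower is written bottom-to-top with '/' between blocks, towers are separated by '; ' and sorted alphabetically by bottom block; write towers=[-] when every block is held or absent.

towers=[A; B/E; D/C/F] holding=-

step 1 (pickup(C)): towers=[B/E/A/F; D] holding=C
step 2 (stack(C, D)): towers=[B/E/A/F; D/C] holding=-
step 3 (unstack(F, A)): towers=[B/E/A; D/C] holding=F
step 4 (stack(F, C)): towers=[B/E/A; D/C/F] holding=-
step 5 (unstack(A, E)): towers=[B/E; D/C/F] holding=A
step 6 (unstack(E, B)) [no-op]: towers=[B/E; D/C/F] holding=A
step 7 (putdown(A)): towers=[A; B/E; D/C/F] holding=-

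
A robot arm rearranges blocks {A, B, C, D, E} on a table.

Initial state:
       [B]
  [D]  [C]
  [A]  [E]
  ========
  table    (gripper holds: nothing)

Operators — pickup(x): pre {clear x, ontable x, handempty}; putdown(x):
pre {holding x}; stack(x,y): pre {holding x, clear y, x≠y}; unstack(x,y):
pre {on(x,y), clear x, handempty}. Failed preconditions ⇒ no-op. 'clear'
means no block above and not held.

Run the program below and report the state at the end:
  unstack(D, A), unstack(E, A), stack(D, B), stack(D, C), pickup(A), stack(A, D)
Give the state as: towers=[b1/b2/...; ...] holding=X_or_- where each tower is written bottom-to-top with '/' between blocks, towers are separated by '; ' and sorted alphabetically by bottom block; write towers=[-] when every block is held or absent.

towers=[E/C/B/D/A] holding=-

step 1 (unstack(D, A)): towers=[A; E/C/B] holding=D
step 2 (unstack(E, A)) [no-op]: towers=[A; E/C/B] holding=D
step 3 (stack(D, B)): towers=[A; E/C/B/D] holding=-
step 4 (stack(D, C)) [no-op]: towers=[A; E/C/B/D] holding=-
step 5 (pickup(A)): towers=[E/C/B/D] holding=A
step 6 (stack(A, D)): towers=[E/C/B/D/A] holding=-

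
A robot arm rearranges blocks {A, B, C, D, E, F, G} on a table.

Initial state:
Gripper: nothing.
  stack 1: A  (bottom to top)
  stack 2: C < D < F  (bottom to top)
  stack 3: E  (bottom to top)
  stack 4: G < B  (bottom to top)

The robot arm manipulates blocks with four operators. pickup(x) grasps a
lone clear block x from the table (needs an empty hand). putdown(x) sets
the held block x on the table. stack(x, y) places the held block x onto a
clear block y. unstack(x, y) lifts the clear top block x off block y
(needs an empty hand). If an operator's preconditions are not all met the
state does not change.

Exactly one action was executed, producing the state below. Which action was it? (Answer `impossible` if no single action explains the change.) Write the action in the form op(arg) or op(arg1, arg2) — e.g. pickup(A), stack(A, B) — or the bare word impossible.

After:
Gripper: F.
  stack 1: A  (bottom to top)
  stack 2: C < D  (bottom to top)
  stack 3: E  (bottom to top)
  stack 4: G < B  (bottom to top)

unstack(F, D)

target: towers=[A; C/D; E; G/B] holding=F
     unstack(B, G) → towers=[A; C/D/F; E; G] holding=B
     unstack(F, D) → towers=[A; C/D; E; G/B] holding=F  ← match
         pickup(A) → towers=[C/D/F; E; G/B] holding=A
         pickup(E) → towers=[A; C/D/F; G/B] holding=E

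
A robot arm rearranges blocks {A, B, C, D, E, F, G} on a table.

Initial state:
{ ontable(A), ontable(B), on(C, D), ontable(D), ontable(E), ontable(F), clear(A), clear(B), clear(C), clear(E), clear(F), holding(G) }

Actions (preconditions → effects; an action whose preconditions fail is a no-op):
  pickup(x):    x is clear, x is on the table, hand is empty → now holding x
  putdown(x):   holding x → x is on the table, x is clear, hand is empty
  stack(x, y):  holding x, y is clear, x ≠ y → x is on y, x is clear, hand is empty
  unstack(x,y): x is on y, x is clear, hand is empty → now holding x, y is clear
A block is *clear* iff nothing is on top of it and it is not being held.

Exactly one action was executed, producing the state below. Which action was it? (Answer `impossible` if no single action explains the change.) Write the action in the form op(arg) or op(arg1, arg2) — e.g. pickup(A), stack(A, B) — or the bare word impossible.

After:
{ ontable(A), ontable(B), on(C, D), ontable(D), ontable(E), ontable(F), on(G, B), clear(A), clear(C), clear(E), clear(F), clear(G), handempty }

target: towers=[A; B/G; D/C; E; F] holding=-
        putdown(G) → towers=[A; B; D/C; E; F; G] holding=-
       stack(G, B) → towers=[A; B/G; D/C; E; F] holding=-  ← match
       stack(G, F) → towers=[A; B; D/C; E; F/G] holding=-
       stack(G, A) → towers=[A/G; B; D/C; E; F] holding=-
       stack(G, E) → towers=[A; B; D/C; E/G; F] holding=-
       stack(G, C) → towers=[A; B; D/C/G; E; F] holding=-

stack(G, B)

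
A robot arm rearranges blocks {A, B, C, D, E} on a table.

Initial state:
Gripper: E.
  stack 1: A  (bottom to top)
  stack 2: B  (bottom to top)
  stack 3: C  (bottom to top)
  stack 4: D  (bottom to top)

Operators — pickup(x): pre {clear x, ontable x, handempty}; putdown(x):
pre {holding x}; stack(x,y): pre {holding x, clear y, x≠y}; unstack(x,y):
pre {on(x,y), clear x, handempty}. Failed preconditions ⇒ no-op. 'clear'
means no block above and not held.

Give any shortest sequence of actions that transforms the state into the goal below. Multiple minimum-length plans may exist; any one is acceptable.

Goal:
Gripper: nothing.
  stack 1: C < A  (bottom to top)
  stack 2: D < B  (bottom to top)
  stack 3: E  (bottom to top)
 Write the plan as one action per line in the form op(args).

step 1 (putdown(E)): towers=[A; B; C; D; E] holding=-
step 2 (pickup(B)): towers=[A; C; D; E] holding=B
step 3 (stack(B, D)): towers=[A; C; D/B; E] holding=-
step 4 (pickup(A)): towers=[C; D/B; E] holding=A
step 5 (stack(A, C)): towers=[C/A; D/B; E] holding=-
goal check: towers=[C/A; D/B; E] holding=- — reached (length 5, optimal by BFS)

putdown(E)
pickup(B)
stack(B, D)
pickup(A)
stack(A, C)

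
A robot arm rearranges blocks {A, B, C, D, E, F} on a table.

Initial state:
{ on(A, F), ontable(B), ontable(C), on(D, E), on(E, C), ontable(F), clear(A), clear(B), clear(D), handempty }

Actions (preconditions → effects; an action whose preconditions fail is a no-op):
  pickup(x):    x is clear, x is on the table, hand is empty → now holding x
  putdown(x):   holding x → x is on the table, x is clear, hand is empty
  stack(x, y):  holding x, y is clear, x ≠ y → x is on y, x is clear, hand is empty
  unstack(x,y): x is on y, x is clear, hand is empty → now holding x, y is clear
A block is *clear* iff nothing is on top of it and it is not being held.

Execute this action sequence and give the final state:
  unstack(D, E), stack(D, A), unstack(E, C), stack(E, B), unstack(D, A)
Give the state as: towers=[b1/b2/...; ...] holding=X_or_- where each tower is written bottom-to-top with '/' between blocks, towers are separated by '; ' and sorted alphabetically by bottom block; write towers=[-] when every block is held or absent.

step 1 (unstack(D, E)): towers=[B; C/E; F/A] holding=D
step 2 (stack(D, A)): towers=[B; C/E; F/A/D] holding=-
step 3 (unstack(E, C)): towers=[B; C; F/A/D] holding=E
step 4 (stack(E, B)): towers=[B/E; C; F/A/D] holding=-
step 5 (unstack(D, A)): towers=[B/E; C; F/A] holding=D

towers=[B/E; C; F/A] holding=D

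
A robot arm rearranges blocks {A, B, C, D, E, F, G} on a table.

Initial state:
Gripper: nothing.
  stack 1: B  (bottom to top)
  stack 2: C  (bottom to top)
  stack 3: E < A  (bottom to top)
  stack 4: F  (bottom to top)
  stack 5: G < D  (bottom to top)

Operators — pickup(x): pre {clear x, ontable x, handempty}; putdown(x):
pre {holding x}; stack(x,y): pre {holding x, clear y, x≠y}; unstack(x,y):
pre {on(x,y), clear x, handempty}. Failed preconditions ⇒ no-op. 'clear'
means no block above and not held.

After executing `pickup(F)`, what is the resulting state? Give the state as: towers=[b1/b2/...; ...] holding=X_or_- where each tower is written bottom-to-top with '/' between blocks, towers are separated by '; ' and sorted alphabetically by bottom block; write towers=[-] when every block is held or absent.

before: towers=[B; C; E/A; F; G/D] holding=-
pre[pickup(F)]: clear(F) yes, ontable(F) yes, handempty yes
all met → apply pickup(F)
after:  towers=[B; C; E/A; G/D] holding=F

towers=[B; C; E/A; G/D] holding=F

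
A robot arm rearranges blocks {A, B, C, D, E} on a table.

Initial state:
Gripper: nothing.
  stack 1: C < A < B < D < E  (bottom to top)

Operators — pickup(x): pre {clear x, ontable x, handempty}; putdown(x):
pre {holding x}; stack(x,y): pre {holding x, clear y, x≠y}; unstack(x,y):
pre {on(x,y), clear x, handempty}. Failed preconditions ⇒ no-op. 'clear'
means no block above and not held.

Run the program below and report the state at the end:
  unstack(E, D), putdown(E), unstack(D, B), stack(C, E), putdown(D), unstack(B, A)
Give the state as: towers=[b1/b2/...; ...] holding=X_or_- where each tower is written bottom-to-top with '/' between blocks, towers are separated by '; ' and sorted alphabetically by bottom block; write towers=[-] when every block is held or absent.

towers=[C/A; D; E] holding=B

step 1 (unstack(E, D)): towers=[C/A/B/D] holding=E
step 2 (putdown(E)): towers=[C/A/B/D; E] holding=-
step 3 (unstack(D, B)): towers=[C/A/B; E] holding=D
step 4 (stack(C, E)) [no-op]: towers=[C/A/B; E] holding=D
step 5 (putdown(D)): towers=[C/A/B; D; E] holding=-
step 6 (unstack(B, A)): towers=[C/A; D; E] holding=B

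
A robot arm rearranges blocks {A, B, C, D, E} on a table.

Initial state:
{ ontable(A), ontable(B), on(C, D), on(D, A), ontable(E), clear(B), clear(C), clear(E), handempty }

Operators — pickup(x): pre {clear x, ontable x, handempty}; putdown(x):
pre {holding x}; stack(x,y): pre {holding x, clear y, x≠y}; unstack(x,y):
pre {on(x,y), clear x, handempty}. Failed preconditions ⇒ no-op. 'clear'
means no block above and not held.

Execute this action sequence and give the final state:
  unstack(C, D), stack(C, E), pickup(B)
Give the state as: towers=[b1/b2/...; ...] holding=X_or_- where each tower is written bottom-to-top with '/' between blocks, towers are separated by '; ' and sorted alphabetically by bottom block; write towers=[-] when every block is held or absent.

step 1 (unstack(C, D)): towers=[A/D; B; E] holding=C
step 2 (stack(C, E)): towers=[A/D; B; E/C] holding=-
step 3 (pickup(B)): towers=[A/D; E/C] holding=B

towers=[A/D; E/C] holding=B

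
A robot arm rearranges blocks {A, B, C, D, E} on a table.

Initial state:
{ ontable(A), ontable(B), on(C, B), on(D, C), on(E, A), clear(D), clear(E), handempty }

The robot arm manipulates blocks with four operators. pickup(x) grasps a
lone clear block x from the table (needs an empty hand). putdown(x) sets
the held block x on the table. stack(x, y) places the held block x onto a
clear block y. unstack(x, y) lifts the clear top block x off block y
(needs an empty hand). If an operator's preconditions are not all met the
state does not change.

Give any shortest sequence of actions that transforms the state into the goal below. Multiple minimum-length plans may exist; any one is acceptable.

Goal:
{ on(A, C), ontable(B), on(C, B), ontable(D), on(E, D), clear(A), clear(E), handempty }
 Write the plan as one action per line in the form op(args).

step 1 (unstack(D, C)): towers=[A/E; B/C] holding=D
step 2 (putdown(D)): towers=[A/E; B/C; D] holding=-
step 3 (unstack(E, A)): towers=[A; B/C; D] holding=E
step 4 (stack(E, D)): towers=[A; B/C; D/E] holding=-
step 5 (pickup(A)): towers=[B/C; D/E] holding=A
step 6 (stack(A, C)): towers=[B/C/A; D/E] holding=-
goal check: towers=[B/C/A; D/E] holding=- — reached (length 6, optimal by BFS)

unstack(D, C)
putdown(D)
unstack(E, A)
stack(E, D)
pickup(A)
stack(A, C)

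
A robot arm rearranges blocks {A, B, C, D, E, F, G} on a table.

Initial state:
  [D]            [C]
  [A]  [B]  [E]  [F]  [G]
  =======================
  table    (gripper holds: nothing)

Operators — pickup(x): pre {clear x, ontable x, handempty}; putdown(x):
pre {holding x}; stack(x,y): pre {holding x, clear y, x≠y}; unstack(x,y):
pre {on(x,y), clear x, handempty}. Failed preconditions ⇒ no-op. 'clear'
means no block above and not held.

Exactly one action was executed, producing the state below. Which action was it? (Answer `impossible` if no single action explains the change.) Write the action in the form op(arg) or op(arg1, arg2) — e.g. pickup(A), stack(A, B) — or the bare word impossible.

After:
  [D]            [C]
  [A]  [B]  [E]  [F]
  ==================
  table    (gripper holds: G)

pickup(G)

target: towers=[A/D; B; E; F/C] holding=G
         pickup(B) → towers=[A/D; E; F/C; G] holding=B
         pickup(G) → towers=[A/D; B; E; F/C] holding=G  ← match
     unstack(D, A) → towers=[A; B; E; F/C; G] holding=D
         pickup(E) → towers=[A/D; B; F/C; G] holding=E
     unstack(C, F) → towers=[A/D; B; E; F; G] holding=C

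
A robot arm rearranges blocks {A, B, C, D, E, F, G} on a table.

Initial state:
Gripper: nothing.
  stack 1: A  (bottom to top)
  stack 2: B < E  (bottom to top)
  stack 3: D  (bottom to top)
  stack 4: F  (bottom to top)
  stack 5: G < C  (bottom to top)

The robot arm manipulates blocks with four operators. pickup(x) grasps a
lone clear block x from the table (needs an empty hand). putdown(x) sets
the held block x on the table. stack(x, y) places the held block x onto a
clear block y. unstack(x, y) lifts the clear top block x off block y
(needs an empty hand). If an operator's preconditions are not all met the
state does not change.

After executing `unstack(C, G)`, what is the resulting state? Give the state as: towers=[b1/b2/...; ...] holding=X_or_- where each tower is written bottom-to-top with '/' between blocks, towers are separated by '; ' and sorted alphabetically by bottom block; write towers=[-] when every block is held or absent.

towers=[A; B/E; D; F; G] holding=C

before: towers=[A; B/E; D; F; G/C] holding=-
pre[unstack(C, G)]: on(C,G) ok, clear(C) ok, handempty ok
all met → apply unstack(C, G)
after:  towers=[A; B/E; D; F; G] holding=C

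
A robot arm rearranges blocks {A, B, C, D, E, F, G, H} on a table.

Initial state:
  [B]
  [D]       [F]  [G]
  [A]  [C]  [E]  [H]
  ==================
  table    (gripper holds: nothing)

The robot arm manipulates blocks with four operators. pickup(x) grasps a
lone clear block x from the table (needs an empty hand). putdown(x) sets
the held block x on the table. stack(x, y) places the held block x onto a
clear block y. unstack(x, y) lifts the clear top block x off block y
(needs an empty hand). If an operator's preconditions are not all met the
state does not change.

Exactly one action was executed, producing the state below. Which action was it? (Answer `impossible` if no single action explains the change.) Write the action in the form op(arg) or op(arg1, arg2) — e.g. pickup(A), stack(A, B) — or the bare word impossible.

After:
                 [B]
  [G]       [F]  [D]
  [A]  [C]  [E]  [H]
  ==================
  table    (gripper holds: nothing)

impossible

target: towers=[A/G; C; E/F; H/D/B] holding=-
     unstack(G, H) → towers=[A/D/B; C; E/F; H] holding=G
     unstack(B, D) → towers=[A/D; C; E/F; H/G] holding=B
     unstack(F, E) → towers=[A/D/B; C; E; H/G] holding=F
         pickup(C) → towers=[A/D/B; E/F; H/G] holding=C
none of the 4 applicable actions match → impossible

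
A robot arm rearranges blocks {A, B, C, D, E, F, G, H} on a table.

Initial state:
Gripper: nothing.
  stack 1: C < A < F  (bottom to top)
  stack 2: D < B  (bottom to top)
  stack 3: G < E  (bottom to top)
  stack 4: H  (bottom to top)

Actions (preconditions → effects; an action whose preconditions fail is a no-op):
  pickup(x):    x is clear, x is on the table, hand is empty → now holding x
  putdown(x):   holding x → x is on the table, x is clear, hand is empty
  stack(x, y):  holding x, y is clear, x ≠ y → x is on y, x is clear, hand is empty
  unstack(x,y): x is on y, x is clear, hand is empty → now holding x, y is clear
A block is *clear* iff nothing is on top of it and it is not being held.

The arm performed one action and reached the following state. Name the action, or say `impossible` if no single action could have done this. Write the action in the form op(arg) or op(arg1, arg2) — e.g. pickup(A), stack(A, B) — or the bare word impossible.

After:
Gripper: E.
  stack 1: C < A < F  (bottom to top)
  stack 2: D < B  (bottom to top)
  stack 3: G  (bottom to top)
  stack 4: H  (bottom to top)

target: towers=[C/A/F; D/B; G; H] holding=E
     unstack(E, G) → towers=[C/A/F; D/B; G; H] holding=E  ← match
         pickup(H) → towers=[C/A/F; D/B; G/E] holding=H
     unstack(B, D) → towers=[C/A/F; D; G/E; H] holding=B
     unstack(F, A) → towers=[C/A; D/B; G/E; H] holding=F

unstack(E, G)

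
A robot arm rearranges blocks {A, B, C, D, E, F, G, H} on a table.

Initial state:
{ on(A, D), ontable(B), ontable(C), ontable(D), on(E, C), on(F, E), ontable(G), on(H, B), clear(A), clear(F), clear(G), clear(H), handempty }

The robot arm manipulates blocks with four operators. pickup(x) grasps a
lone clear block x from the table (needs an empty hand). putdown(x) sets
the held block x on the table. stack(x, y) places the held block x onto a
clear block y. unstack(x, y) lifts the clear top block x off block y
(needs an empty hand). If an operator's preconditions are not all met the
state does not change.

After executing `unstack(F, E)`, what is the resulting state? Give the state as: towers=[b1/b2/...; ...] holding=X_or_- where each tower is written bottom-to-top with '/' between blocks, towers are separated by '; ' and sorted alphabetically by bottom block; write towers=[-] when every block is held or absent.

towers=[B/H; C/E; D/A; G] holding=F

before: towers=[B/H; C/E/F; D/A; G] holding=-
pre[unstack(F, E)]: on(F,E) ok, clear(F) ok, handempty ok
all met → apply unstack(F, E)
after:  towers=[B/H; C/E; D/A; G] holding=F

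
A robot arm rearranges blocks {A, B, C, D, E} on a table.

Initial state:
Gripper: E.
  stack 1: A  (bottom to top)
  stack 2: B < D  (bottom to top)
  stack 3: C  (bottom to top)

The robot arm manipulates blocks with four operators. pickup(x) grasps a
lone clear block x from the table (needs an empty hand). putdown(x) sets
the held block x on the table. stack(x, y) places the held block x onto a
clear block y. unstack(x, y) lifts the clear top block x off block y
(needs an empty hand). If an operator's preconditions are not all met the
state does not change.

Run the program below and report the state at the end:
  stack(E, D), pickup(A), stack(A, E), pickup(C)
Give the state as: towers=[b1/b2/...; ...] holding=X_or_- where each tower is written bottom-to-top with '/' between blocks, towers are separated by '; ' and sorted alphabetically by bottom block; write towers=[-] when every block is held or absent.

towers=[B/D/E/A] holding=C

step 1 (stack(E, D)): towers=[A; B/D/E; C] holding=-
step 2 (pickup(A)): towers=[B/D/E; C] holding=A
step 3 (stack(A, E)): towers=[B/D/E/A; C] holding=-
step 4 (pickup(C)): towers=[B/D/E/A] holding=C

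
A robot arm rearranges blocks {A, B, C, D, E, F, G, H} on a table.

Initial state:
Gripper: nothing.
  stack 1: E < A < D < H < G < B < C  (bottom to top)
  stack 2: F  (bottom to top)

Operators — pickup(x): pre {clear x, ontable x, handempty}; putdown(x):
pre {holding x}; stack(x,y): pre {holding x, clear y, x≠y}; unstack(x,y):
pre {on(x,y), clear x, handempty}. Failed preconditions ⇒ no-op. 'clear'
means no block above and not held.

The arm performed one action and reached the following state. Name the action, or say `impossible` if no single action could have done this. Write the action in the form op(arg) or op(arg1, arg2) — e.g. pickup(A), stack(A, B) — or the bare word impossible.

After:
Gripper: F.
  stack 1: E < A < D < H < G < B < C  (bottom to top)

pickup(F)

target: towers=[E/A/D/H/G/B/C] holding=F
         pickup(F) → towers=[E/A/D/H/G/B/C] holding=F  ← match
     unstack(C, B) → towers=[E/A/D/H/G/B; F] holding=C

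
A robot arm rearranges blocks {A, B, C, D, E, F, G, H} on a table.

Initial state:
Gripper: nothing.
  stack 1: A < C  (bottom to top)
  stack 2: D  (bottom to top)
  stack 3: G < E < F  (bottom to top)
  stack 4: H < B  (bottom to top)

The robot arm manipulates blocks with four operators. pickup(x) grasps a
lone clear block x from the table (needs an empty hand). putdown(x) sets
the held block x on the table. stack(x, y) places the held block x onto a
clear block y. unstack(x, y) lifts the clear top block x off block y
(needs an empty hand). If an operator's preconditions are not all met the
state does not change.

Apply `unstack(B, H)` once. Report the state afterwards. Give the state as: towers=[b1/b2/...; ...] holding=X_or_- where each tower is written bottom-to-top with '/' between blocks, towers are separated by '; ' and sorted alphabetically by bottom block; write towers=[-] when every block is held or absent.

before: towers=[A/C; D; G/E/F; H/B] holding=-
pre[unstack(B, H)]: on(B,H) ok, clear(B) ok, handempty ok
all met → apply unstack(B, H)
after:  towers=[A/C; D; G/E/F; H] holding=B

towers=[A/C; D; G/E/F; H] holding=B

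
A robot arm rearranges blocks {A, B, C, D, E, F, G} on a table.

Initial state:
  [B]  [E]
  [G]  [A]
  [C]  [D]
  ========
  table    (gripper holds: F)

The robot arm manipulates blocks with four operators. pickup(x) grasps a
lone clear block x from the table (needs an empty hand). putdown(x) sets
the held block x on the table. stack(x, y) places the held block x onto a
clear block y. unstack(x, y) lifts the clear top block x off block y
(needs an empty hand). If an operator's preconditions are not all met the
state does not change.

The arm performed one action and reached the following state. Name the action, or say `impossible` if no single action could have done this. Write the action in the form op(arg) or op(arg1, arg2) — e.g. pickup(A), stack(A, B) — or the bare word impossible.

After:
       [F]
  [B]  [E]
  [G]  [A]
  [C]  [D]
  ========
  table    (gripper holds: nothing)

target: towers=[C/G/B; D/A/E/F] holding=-
        putdown(F) → towers=[C/G/B; D/A/E; F] holding=-
       stack(F, B) → towers=[C/G/B/F; D/A/E] holding=-
       stack(F, E) → towers=[C/G/B; D/A/E/F] holding=-  ← match

stack(F, E)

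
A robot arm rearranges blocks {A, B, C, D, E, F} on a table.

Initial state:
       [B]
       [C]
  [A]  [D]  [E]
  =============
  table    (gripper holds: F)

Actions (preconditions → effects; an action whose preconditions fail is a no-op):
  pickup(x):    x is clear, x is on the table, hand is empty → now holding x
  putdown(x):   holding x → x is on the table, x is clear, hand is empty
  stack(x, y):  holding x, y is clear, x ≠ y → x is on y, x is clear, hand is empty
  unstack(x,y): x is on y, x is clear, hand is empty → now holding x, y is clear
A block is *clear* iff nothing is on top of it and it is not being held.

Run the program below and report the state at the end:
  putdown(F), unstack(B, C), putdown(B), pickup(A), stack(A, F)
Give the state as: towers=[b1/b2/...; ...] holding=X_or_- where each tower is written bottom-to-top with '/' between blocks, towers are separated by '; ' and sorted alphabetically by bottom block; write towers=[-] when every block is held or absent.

step 1 (putdown(F)): towers=[A; D/C/B; E; F] holding=-
step 2 (unstack(B, C)): towers=[A; D/C; E; F] holding=B
step 3 (putdown(B)): towers=[A; B; D/C; E; F] holding=-
step 4 (pickup(A)): towers=[B; D/C; E; F] holding=A
step 5 (stack(A, F)): towers=[B; D/C; E; F/A] holding=-

towers=[B; D/C; E; F/A] holding=-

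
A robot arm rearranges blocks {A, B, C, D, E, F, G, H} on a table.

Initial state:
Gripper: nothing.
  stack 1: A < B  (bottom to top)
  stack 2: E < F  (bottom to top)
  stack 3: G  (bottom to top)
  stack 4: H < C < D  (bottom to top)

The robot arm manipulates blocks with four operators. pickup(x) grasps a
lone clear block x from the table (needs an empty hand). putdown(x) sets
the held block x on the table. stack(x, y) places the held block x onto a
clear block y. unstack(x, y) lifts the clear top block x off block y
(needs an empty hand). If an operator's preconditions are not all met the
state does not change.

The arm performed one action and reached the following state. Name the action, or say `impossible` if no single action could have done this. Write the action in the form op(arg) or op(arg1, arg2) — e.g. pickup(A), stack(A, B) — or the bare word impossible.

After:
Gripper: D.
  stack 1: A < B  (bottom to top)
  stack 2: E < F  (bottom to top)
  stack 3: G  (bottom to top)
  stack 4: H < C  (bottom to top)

unstack(D, C)

target: towers=[A/B; E/F; G; H/C] holding=D
         pickup(G) → towers=[A/B; E/F; H/C/D] holding=G
     unstack(B, A) → towers=[A; E/F; G; H/C/D] holding=B
     unstack(F, E) → towers=[A/B; E; G; H/C/D] holding=F
     unstack(D, C) → towers=[A/B; E/F; G; H/C] holding=D  ← match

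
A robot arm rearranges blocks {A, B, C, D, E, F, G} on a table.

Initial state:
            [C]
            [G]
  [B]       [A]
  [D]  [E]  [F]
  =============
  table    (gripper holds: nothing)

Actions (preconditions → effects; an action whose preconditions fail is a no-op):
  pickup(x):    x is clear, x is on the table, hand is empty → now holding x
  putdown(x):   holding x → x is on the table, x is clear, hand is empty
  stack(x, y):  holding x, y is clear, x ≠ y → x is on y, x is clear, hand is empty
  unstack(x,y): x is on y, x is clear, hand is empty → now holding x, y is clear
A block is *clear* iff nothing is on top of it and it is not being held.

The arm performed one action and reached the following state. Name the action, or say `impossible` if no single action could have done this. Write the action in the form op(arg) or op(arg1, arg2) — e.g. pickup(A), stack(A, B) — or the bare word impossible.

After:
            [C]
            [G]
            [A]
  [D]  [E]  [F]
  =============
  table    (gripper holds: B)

target: towers=[D; E; F/A/G/C] holding=B
     unstack(B, D) → towers=[D; E; F/A/G/C] holding=B  ← match
         pickup(E) → towers=[D/B; F/A/G/C] holding=E
     unstack(C, G) → towers=[D/B; E; F/A/G] holding=C

unstack(B, D)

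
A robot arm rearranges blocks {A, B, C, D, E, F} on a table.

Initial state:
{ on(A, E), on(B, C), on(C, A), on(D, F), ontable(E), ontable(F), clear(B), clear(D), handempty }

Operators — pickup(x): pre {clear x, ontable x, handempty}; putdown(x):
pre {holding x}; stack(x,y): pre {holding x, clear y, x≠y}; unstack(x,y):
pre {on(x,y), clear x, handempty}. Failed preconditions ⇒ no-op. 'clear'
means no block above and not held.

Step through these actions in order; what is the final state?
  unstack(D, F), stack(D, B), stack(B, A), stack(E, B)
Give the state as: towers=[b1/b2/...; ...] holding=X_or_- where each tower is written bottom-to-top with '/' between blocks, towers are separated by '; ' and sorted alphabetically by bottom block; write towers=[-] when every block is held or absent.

towers=[E/A/C/B/D; F] holding=-

step 1 (unstack(D, F)): towers=[E/A/C/B; F] holding=D
step 2 (stack(D, B)): towers=[E/A/C/B/D; F] holding=-
step 3 (stack(B, A)) [no-op]: towers=[E/A/C/B/D; F] holding=-
step 4 (stack(E, B)) [no-op]: towers=[E/A/C/B/D; F] holding=-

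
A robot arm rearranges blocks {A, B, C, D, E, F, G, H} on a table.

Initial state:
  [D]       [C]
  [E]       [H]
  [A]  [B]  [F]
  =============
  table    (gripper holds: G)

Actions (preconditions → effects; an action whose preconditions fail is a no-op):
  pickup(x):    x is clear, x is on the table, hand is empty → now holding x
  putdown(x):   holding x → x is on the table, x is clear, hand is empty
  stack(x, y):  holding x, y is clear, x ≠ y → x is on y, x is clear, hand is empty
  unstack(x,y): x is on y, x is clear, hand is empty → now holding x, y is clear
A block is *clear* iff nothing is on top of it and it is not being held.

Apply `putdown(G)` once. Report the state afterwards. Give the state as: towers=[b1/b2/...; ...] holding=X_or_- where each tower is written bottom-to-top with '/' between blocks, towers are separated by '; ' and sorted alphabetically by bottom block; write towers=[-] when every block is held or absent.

before: towers=[A/E/D; B; F/H/C] holding=G
pre[putdown(G)]: holding(G) yes
all met → apply putdown(G)
after:  towers=[A/E/D; B; F/H/C; G] holding=-

towers=[A/E/D; B; F/H/C; G] holding=-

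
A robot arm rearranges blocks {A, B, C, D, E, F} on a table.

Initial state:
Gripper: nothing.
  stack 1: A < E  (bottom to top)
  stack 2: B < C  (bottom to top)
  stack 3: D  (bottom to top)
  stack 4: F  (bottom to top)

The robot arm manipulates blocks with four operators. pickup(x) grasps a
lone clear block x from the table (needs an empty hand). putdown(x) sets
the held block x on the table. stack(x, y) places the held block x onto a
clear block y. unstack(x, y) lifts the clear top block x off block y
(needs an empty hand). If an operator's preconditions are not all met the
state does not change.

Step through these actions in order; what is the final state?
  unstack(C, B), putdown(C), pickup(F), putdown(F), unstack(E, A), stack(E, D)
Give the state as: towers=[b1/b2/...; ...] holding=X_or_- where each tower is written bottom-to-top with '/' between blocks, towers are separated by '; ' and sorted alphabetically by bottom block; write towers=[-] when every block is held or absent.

step 1 (unstack(C, B)): towers=[A/E; B; D; F] holding=C
step 2 (putdown(C)): towers=[A/E; B; C; D; F] holding=-
step 3 (pickup(F)): towers=[A/E; B; C; D] holding=F
step 4 (putdown(F)): towers=[A/E; B; C; D; F] holding=-
step 5 (unstack(E, A)): towers=[A; B; C; D; F] holding=E
step 6 (stack(E, D)): towers=[A; B; C; D/E; F] holding=-

towers=[A; B; C; D/E; F] holding=-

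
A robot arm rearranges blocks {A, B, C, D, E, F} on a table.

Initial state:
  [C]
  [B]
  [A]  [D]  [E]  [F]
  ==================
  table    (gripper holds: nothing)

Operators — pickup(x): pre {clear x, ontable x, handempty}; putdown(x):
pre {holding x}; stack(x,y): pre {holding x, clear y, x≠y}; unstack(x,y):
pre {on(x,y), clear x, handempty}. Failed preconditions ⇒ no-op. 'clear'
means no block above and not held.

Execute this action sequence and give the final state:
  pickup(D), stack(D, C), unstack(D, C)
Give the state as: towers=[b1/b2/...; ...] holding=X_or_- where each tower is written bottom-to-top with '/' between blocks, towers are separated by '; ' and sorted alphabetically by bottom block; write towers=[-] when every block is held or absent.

towers=[A/B/C; E; F] holding=D

step 1 (pickup(D)): towers=[A/B/C; E; F] holding=D
step 2 (stack(D, C)): towers=[A/B/C/D; E; F] holding=-
step 3 (unstack(D, C)): towers=[A/B/C; E; F] holding=D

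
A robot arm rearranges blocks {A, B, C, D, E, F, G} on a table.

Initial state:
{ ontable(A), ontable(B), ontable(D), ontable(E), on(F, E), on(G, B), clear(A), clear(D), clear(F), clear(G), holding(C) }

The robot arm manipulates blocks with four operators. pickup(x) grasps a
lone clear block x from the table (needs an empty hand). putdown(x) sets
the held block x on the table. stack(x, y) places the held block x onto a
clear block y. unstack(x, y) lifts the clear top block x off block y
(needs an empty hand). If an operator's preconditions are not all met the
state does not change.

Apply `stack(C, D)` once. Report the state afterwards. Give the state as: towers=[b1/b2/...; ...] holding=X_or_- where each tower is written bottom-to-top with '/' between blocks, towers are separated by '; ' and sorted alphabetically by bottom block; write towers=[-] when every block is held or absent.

towers=[A; B/G; D/C; E/F] holding=-

before: towers=[A; B/G; D; E/F] holding=C
pre[stack(C, D)]: holding(C) ok, clear(D) ok, C≠D ok
all met → apply stack(C, D)
after:  towers=[A; B/G; D/C; E/F] holding=-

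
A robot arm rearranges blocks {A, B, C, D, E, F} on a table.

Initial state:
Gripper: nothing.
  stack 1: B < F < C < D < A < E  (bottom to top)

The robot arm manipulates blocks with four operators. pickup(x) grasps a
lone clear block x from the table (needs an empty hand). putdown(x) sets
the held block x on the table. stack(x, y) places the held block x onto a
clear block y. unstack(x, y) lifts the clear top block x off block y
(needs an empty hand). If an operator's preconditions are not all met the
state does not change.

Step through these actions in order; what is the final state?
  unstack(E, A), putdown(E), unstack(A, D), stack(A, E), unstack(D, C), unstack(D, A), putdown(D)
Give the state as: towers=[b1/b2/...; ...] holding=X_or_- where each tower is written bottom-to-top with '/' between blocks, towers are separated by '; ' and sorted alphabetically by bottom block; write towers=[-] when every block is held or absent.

towers=[B/F/C; D; E/A] holding=-

step 1 (unstack(E, A)): towers=[B/F/C/D/A] holding=E
step 2 (putdown(E)): towers=[B/F/C/D/A; E] holding=-
step 3 (unstack(A, D)): towers=[B/F/C/D; E] holding=A
step 4 (stack(A, E)): towers=[B/F/C/D; E/A] holding=-
step 5 (unstack(D, C)): towers=[B/F/C; E/A] holding=D
step 6 (unstack(D, A)) [no-op]: towers=[B/F/C; E/A] holding=D
step 7 (putdown(D)): towers=[B/F/C; D; E/A] holding=-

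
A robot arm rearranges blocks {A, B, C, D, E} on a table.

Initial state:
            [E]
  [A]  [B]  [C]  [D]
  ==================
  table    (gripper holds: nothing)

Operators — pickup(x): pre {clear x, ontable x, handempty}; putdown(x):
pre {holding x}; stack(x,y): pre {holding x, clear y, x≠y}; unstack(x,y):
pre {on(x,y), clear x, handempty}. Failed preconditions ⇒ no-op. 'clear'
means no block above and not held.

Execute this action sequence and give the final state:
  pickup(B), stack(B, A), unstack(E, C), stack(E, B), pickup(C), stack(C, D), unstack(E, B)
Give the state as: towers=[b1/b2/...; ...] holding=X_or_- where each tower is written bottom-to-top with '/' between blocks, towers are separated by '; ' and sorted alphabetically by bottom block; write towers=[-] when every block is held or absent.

towers=[A/B; D/C] holding=E

step 1 (pickup(B)): towers=[A; C/E; D] holding=B
step 2 (stack(B, A)): towers=[A/B; C/E; D] holding=-
step 3 (unstack(E, C)): towers=[A/B; C; D] holding=E
step 4 (stack(E, B)): towers=[A/B/E; C; D] holding=-
step 5 (pickup(C)): towers=[A/B/E; D] holding=C
step 6 (stack(C, D)): towers=[A/B/E; D/C] holding=-
step 7 (unstack(E, B)): towers=[A/B; D/C] holding=E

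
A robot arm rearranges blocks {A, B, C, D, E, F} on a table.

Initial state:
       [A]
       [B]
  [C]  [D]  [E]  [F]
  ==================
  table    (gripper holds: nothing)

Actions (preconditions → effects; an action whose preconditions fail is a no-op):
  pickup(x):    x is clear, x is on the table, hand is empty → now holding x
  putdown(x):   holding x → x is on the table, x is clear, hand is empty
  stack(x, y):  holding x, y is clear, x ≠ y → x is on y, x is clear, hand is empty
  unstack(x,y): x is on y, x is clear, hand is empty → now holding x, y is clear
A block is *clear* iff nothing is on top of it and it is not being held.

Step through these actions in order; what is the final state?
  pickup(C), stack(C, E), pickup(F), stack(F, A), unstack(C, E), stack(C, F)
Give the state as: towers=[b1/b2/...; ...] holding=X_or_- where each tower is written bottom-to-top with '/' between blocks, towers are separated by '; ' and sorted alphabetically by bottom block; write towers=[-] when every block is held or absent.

towers=[D/B/A/F/C; E] holding=-

step 1 (pickup(C)): towers=[D/B/A; E; F] holding=C
step 2 (stack(C, E)): towers=[D/B/A; E/C; F] holding=-
step 3 (pickup(F)): towers=[D/B/A; E/C] holding=F
step 4 (stack(F, A)): towers=[D/B/A/F; E/C] holding=-
step 5 (unstack(C, E)): towers=[D/B/A/F; E] holding=C
step 6 (stack(C, F)): towers=[D/B/A/F/C; E] holding=-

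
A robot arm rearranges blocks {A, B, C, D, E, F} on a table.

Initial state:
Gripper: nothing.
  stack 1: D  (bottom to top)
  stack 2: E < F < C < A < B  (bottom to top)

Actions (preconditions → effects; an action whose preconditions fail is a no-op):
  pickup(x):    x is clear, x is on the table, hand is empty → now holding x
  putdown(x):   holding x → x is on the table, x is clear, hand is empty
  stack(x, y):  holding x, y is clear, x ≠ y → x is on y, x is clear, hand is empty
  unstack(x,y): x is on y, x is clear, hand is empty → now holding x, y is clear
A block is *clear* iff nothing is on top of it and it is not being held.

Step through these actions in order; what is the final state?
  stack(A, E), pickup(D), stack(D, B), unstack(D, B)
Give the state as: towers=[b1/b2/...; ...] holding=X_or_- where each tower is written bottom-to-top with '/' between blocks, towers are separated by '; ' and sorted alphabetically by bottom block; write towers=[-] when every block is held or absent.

step 1 (stack(A, E)) [no-op]: towers=[D; E/F/C/A/B] holding=-
step 2 (pickup(D)): towers=[E/F/C/A/B] holding=D
step 3 (stack(D, B)): towers=[E/F/C/A/B/D] holding=-
step 4 (unstack(D, B)): towers=[E/F/C/A/B] holding=D

towers=[E/F/C/A/B] holding=D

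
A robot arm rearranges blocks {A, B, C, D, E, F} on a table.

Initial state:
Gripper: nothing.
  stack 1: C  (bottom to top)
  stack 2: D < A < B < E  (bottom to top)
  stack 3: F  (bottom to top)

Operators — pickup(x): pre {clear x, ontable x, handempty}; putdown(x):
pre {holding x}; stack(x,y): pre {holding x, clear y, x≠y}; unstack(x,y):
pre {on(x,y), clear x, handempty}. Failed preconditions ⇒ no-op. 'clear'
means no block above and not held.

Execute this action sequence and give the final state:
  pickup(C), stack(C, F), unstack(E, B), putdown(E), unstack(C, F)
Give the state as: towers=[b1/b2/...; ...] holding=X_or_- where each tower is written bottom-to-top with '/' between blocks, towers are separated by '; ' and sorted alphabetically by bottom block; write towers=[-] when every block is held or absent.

towers=[D/A/B; E; F] holding=C

step 1 (pickup(C)): towers=[D/A/B/E; F] holding=C
step 2 (stack(C, F)): towers=[D/A/B/E; F/C] holding=-
step 3 (unstack(E, B)): towers=[D/A/B; F/C] holding=E
step 4 (putdown(E)): towers=[D/A/B; E; F/C] holding=-
step 5 (unstack(C, F)): towers=[D/A/B; E; F] holding=C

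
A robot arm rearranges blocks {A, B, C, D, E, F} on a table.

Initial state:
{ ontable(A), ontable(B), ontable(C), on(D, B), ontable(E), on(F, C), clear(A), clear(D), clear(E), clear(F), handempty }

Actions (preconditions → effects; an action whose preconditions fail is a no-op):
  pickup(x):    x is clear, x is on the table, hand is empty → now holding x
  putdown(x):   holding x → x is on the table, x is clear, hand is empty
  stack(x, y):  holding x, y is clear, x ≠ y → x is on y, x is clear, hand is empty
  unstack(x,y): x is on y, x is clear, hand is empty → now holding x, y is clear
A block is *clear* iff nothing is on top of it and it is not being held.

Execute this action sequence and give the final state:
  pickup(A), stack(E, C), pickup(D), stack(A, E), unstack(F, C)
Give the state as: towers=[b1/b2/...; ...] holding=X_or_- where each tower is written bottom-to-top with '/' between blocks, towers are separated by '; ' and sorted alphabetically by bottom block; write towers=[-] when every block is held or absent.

towers=[B/D; C; E/A] holding=F

step 1 (pickup(A)): towers=[B/D; C/F; E] holding=A
step 2 (stack(E, C)) [no-op]: towers=[B/D; C/F; E] holding=A
step 3 (pickup(D)) [no-op]: towers=[B/D; C/F; E] holding=A
step 4 (stack(A, E)): towers=[B/D; C/F; E/A] holding=-
step 5 (unstack(F, C)): towers=[B/D; C; E/A] holding=F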